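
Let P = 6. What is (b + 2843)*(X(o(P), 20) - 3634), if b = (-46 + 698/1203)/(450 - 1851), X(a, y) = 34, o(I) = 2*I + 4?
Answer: -1916662147600/187267 ≈ -1.0235e+7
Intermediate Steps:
o(I) = 4 + 2*I
b = 54640/1685403 (b = (-46 + 698*(1/1203))/(-1401) = (-46 + 698/1203)*(-1/1401) = -54640/1203*(-1/1401) = 54640/1685403 ≈ 0.032420)
(b + 2843)*(X(o(P), 20) - 3634) = (54640/1685403 + 2843)*(34 - 3634) = (4791655369/1685403)*(-3600) = -1916662147600/187267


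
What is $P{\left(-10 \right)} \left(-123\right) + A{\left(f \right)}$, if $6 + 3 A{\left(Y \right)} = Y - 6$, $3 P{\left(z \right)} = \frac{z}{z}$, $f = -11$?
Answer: $- \frac{146}{3} \approx -48.667$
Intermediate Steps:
$P{\left(z \right)} = \frac{1}{3}$ ($P{\left(z \right)} = \frac{z \frac{1}{z}}{3} = \frac{1}{3} \cdot 1 = \frac{1}{3}$)
$A{\left(Y \right)} = -4 + \frac{Y}{3}$ ($A{\left(Y \right)} = -2 + \frac{Y - 6}{3} = -2 + \frac{-6 + Y}{3} = -2 + \left(-2 + \frac{Y}{3}\right) = -4 + \frac{Y}{3}$)
$P{\left(-10 \right)} \left(-123\right) + A{\left(f \right)} = \frac{1}{3} \left(-123\right) + \left(-4 + \frac{1}{3} \left(-11\right)\right) = -41 - \frac{23}{3} = - \frac{146}{3}$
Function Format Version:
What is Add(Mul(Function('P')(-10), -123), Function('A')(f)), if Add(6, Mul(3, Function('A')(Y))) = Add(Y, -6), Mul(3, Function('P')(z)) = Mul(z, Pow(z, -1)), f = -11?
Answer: Rational(-146, 3) ≈ -48.667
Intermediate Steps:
Function('P')(z) = Rational(1, 3) (Function('P')(z) = Mul(Rational(1, 3), Mul(z, Pow(z, -1))) = Mul(Rational(1, 3), 1) = Rational(1, 3))
Function('A')(Y) = Add(-4, Mul(Rational(1, 3), Y)) (Function('A')(Y) = Add(-2, Mul(Rational(1, 3), Add(Y, -6))) = Add(-2, Mul(Rational(1, 3), Add(-6, Y))) = Add(-2, Add(-2, Mul(Rational(1, 3), Y))) = Add(-4, Mul(Rational(1, 3), Y)))
Add(Mul(Function('P')(-10), -123), Function('A')(f)) = Add(Mul(Rational(1, 3), -123), Add(-4, Mul(Rational(1, 3), -11))) = Add(-41, Add(-4, Rational(-11, 3))) = Add(-41, Rational(-23, 3)) = Rational(-146, 3)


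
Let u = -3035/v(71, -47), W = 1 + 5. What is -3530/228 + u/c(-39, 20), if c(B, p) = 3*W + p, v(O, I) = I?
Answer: -36925/2679 ≈ -13.783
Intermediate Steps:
W = 6
u = 3035/47 (u = -3035/(-47) = -3035*(-1/47) = 3035/47 ≈ 64.574)
c(B, p) = 18 + p (c(B, p) = 3*6 + p = 18 + p)
-3530/228 + u/c(-39, 20) = -3530/228 + 3035/(47*(18 + 20)) = -3530*1/228 + (3035/47)/38 = -1765/114 + (3035/47)*(1/38) = -1765/114 + 3035/1786 = -36925/2679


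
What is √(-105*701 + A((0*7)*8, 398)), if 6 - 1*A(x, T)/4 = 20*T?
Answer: I*√105421 ≈ 324.69*I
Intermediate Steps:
A(x, T) = 24 - 80*T
√(-105*701 + A((0*7)*8, 398)) = √(-105*701 + (24 - 80*398)) = √(-73605 + (24 - 31840)) = √(-73605 - 31816) = √(-105421) = I*√105421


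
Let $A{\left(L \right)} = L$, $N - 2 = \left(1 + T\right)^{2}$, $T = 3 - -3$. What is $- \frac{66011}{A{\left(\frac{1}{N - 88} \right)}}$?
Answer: $2442407$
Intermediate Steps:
$T = 6$ ($T = 3 + 3 = 6$)
$N = 51$ ($N = 2 + \left(1 + 6\right)^{2} = 2 + 7^{2} = 2 + 49 = 51$)
$- \frac{66011}{A{\left(\frac{1}{N - 88} \right)}} = - \frac{66011}{\frac{1}{51 - 88}} = - \frac{66011}{\frac{1}{-37}} = - \frac{66011}{- \frac{1}{37}} = \left(-66011\right) \left(-37\right) = 2442407$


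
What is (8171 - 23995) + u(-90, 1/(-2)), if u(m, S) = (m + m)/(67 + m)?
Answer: -363772/23 ≈ -15816.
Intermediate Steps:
u(m, S) = 2*m/(67 + m) (u(m, S) = (2*m)/(67 + m) = 2*m/(67 + m))
(8171 - 23995) + u(-90, 1/(-2)) = (8171 - 23995) + 2*(-90)/(67 - 90) = -15824 + 2*(-90)/(-23) = -15824 + 2*(-90)*(-1/23) = -15824 + 180/23 = -363772/23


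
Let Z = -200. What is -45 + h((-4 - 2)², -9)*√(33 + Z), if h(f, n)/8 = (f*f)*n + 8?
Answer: -45 - 93248*I*√167 ≈ -45.0 - 1.205e+6*I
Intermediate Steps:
h(f, n) = 64 + 8*n*f² (h(f, n) = 8*((f*f)*n + 8) = 8*(f²*n + 8) = 8*(n*f² + 8) = 8*(8 + n*f²) = 64 + 8*n*f²)
-45 + h((-4 - 2)², -9)*√(33 + Z) = -45 + (64 + 8*(-9)*((-4 - 2)²)²)*√(33 - 200) = -45 + (64 + 8*(-9)*((-6)²)²)*√(-167) = -45 + (64 + 8*(-9)*36²)*(I*√167) = -45 + (64 + 8*(-9)*1296)*(I*√167) = -45 + (64 - 93312)*(I*√167) = -45 - 93248*I*√167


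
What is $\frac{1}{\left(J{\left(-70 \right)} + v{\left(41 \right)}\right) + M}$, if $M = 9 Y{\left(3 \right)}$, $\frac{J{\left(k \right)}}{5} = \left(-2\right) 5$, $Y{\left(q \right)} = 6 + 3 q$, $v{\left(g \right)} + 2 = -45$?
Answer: $\frac{1}{38} \approx 0.026316$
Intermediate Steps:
$v{\left(g \right)} = -47$ ($v{\left(g \right)} = -2 - 45 = -47$)
$J{\left(k \right)} = -50$ ($J{\left(k \right)} = 5 \left(\left(-2\right) 5\right) = 5 \left(-10\right) = -50$)
$M = 135$ ($M = 9 \left(6 + 3 \cdot 3\right) = 9 \left(6 + 9\right) = 9 \cdot 15 = 135$)
$\frac{1}{\left(J{\left(-70 \right)} + v{\left(41 \right)}\right) + M} = \frac{1}{\left(-50 - 47\right) + 135} = \frac{1}{-97 + 135} = \frac{1}{38}$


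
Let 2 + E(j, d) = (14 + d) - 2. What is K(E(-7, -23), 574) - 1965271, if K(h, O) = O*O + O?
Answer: -1635221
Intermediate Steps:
E(j, d) = 10 + d (E(j, d) = -2 + ((14 + d) - 2) = -2 + (12 + d) = 10 + d)
K(h, O) = O + O**2 (K(h, O) = O**2 + O = O + O**2)
K(E(-7, -23), 574) - 1965271 = 574*(1 + 574) - 1965271 = 574*575 - 1965271 = 330050 - 1965271 = -1635221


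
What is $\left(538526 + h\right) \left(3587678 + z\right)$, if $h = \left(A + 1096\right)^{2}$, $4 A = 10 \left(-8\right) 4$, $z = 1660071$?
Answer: $8243069669718$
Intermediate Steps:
$A = -80$ ($A = \frac{10 \left(-8\right) 4}{4} = \frac{\left(-80\right) 4}{4} = \frac{1}{4} \left(-320\right) = -80$)
$h = 1032256$ ($h = \left(-80 + 1096\right)^{2} = 1016^{2} = 1032256$)
$\left(538526 + h\right) \left(3587678 + z\right) = \left(538526 + 1032256\right) \left(3587678 + 1660071\right) = 1570782 \cdot 5247749 = 8243069669718$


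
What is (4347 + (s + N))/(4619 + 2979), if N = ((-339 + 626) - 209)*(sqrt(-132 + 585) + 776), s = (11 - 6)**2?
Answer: 32450/3799 + 39*sqrt(453)/3799 ≈ 8.7602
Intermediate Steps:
s = 25 (s = 5**2 = 25)
N = 60528 + 78*sqrt(453) (N = (287 - 209)*(sqrt(453) + 776) = 78*(776 + sqrt(453)) = 60528 + 78*sqrt(453) ≈ 62188.)
(4347 + (s + N))/(4619 + 2979) = (4347 + (25 + (60528 + 78*sqrt(453))))/(4619 + 2979) = (4347 + (60553 + 78*sqrt(453)))/7598 = (64900 + 78*sqrt(453))*(1/7598) = 32450/3799 + 39*sqrt(453)/3799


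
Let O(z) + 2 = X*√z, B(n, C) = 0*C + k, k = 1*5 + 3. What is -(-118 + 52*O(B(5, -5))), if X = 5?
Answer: 222 - 520*√2 ≈ -513.39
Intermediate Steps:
k = 8 (k = 5 + 3 = 8)
B(n, C) = 8 (B(n, C) = 0*C + 8 = 0 + 8 = 8)
O(z) = -2 + 5*√z
-(-118 + 52*O(B(5, -5))) = -(-118 + 52*(-2 + 5*√8)) = -(-118 + 52*(-2 + 5*(2*√2))) = -(-118 + 52*(-2 + 10*√2)) = -(-118 + (-104 + 520*√2)) = -(-222 + 520*√2) = 222 - 520*√2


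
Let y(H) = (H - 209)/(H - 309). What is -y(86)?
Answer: -123/223 ≈ -0.55157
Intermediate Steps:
y(H) = (-209 + H)/(-309 + H)
-y(86) = -(-209 + 86)/(-309 + 86) = -(-123)/(-223) = -(-1)*(-123)/223 = -1*123/223 = -123/223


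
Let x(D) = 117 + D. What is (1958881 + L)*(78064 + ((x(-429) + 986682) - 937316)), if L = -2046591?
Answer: -11149519780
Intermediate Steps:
(1958881 + L)*(78064 + ((x(-429) + 986682) - 937316)) = (1958881 - 2046591)*(78064 + (((117 - 429) + 986682) - 937316)) = -87710*(78064 + ((-312 + 986682) - 937316)) = -87710*(78064 + (986370 - 937316)) = -87710*(78064 + 49054) = -87710*127118 = -11149519780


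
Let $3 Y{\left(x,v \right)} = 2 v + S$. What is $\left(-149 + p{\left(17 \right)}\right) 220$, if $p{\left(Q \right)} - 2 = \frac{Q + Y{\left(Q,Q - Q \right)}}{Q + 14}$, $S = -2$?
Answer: $- \frac{2996840}{93} \approx -32224.0$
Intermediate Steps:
$Y{\left(x,v \right)} = - \frac{2}{3} + \frac{2 v}{3}$ ($Y{\left(x,v \right)} = \frac{2 v - 2}{3} = \frac{-2 + 2 v}{3} = - \frac{2}{3} + \frac{2 v}{3}$)
$p{\left(Q \right)} = 2 + \frac{- \frac{2}{3} + Q}{14 + Q}$ ($p{\left(Q \right)} = 2 + \frac{Q + \left(- \frac{2}{3} + \frac{2 \left(Q - Q\right)}{3}\right)}{Q + 14} = 2 + \frac{Q + \left(- \frac{2}{3} + \frac{2}{3} \cdot 0\right)}{14 + Q} = 2 + \frac{Q + \left(- \frac{2}{3} + 0\right)}{14 + Q} = 2 + \frac{Q - \frac{2}{3}}{14 + Q} = 2 + \frac{- \frac{2}{3} + Q}{14 + Q}$)
$\left(-149 + p{\left(17 \right)}\right) 220 = \left(-149 + \frac{82 + 9 \cdot 17}{3 \left(14 + 17\right)}\right) 220 = \left(-149 + \frac{82 + 153}{3 \cdot 31}\right) 220 = \left(-149 + \frac{1}{3} \cdot \frac{1}{31} \cdot 235\right) 220 = \left(-149 + \frac{235}{93}\right) 220 = \left(- \frac{13622}{93}\right) 220 = - \frac{2996840}{93}$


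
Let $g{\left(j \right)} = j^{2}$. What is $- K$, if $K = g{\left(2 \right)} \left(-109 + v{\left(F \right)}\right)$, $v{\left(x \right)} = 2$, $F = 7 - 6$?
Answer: $428$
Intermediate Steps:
$F = 1$
$K = -428$ ($K = 2^{2} \left(-109 + 2\right) = 4 \left(-107\right) = -428$)
$- K = \left(-1\right) \left(-428\right) = 428$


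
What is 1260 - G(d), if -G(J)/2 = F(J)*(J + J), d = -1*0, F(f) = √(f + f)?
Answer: 1260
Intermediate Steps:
F(f) = √2*√f (F(f) = √(2*f) = √2*√f)
d = 0
G(J) = -4*√2*J^(3/2) (G(J) = -2*√2*√J*(J + J) = -2*√2*√J*2*J = -4*√2*J^(3/2))
1260 - G(d) = 1260 - (-4)*√2*0^(3/2) = 1260 - (-4)*√2*0 = 1260 - 1*0 = 1260 + 0 = 1260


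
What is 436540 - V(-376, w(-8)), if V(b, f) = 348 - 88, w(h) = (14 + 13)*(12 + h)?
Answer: 436280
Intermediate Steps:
w(h) = 324 + 27*h (w(h) = 27*(12 + h) = 324 + 27*h)
V(b, f) = 260
436540 - V(-376, w(-8)) = 436540 - 1*260 = 436540 - 260 = 436280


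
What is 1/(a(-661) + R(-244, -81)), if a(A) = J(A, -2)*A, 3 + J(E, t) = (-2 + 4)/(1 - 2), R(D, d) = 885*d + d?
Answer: -1/68461 ≈ -1.4607e-5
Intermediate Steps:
R(D, d) = 886*d
J(E, t) = -5 (J(E, t) = -3 + (-2 + 4)/(1 - 2) = -3 + 2/(-1) = -3 + 2*(-1) = -3 - 2 = -5)
a(A) = -5*A
1/(a(-661) + R(-244, -81)) = 1/(-5*(-661) + 886*(-81)) = 1/(3305 - 71766) = 1/(-68461) = -1/68461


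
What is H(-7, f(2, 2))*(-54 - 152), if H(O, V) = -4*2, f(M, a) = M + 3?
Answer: 1648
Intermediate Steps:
f(M, a) = 3 + M
H(O, V) = -8
H(-7, f(2, 2))*(-54 - 152) = -8*(-54 - 152) = -8*(-206) = 1648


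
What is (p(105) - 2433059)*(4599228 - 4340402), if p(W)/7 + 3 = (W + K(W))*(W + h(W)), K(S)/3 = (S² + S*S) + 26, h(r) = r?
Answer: 24608252071180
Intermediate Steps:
K(S) = 78 + 6*S² (K(S) = 3*((S² + S*S) + 26) = 3*((S² + S²) + 26) = 3*(2*S² + 26) = 3*(26 + 2*S²) = 78 + 6*S²)
p(W) = -21 + 14*W*(78 + W + 6*W²) (p(W) = -21 + 7*((W + (78 + 6*W²))*(W + W)) = -21 + 7*((78 + W + 6*W²)*(2*W)) = -21 + 7*(2*W*(78 + W + 6*W²)) = -21 + 14*W*(78 + W + 6*W²))
(p(105) - 2433059)*(4599228 - 4340402) = ((-21 + 14*105² + 84*105³ + 1092*105) - 2433059)*(4599228 - 4340402) = ((-21 + 14*11025 + 84*1157625 + 114660) - 2433059)*258826 = ((-21 + 154350 + 97240500 + 114660) - 2433059)*258826 = (97509489 - 2433059)*258826 = 95076430*258826 = 24608252071180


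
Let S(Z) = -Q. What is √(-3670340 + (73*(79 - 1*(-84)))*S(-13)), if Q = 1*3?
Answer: I*√3706037 ≈ 1925.1*I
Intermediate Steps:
Q = 3
S(Z) = -3 (S(Z) = -1*3 = -3)
√(-3670340 + (73*(79 - 1*(-84)))*S(-13)) = √(-3670340 + (73*(79 - 1*(-84)))*(-3)) = √(-3670340 + (73*(79 + 84))*(-3)) = √(-3670340 + (73*163)*(-3)) = √(-3670340 + 11899*(-3)) = √(-3670340 - 35697) = √(-3706037) = I*√3706037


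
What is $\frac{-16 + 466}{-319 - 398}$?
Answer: $- \frac{150}{239} \approx -0.62761$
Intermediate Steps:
$\frac{-16 + 466}{-319 - 398} = \frac{450}{-717} = 450 \left(- \frac{1}{717}\right) = - \frac{150}{239}$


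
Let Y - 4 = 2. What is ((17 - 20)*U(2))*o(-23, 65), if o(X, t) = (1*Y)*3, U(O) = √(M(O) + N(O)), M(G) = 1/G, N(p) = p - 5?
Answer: -27*I*√10 ≈ -85.381*I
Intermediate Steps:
N(p) = -5 + p
Y = 6 (Y = 4 + 2 = 6)
U(O) = √(-5 + O + 1/O) (U(O) = √(1/O + (-5 + O)) = √(-5 + O + 1/O))
o(X, t) = 18 (o(X, t) = (1*6)*3 = 6*3 = 18)
((17 - 20)*U(2))*o(-23, 65) = ((17 - 20)*√(-5 + 2 + 1/2))*18 = -3*√(-5 + 2 + ½)*18 = -3*I*√10/2*18 = -27*I*√10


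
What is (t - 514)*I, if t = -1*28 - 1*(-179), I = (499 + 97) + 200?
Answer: -288948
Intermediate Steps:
I = 796 (I = 596 + 200 = 796)
t = 151 (t = -28 + 179 = 151)
(t - 514)*I = (151 - 514)*796 = -363*796 = -288948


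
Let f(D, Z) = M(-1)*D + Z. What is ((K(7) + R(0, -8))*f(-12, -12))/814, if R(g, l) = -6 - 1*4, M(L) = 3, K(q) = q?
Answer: 72/407 ≈ 0.17690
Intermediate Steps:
f(D, Z) = Z + 3*D (f(D, Z) = 3*D + Z = Z + 3*D)
R(g, l) = -10 (R(g, l) = -6 - 4 = -10)
((K(7) + R(0, -8))*f(-12, -12))/814 = ((7 - 10)*(-12 + 3*(-12)))/814 = -3*(-12 - 36)*(1/814) = -3*(-48)*(1/814) = 144*(1/814) = 72/407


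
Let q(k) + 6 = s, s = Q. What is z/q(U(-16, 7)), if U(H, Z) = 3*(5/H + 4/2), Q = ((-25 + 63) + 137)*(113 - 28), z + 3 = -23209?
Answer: -23212/14869 ≈ -1.5611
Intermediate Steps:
z = -23212 (z = -3 - 23209 = -23212)
Q = 14875 (Q = (38 + 137)*85 = 175*85 = 14875)
U(H, Z) = 6 + 15/H (U(H, Z) = 3*(5/H + 4*(1/2)) = 3*(5/H + 2) = 3*(2 + 5/H) = 6 + 15/H)
s = 14875
q(k) = 14869 (q(k) = -6 + 14875 = 14869)
z/q(U(-16, 7)) = -23212/14869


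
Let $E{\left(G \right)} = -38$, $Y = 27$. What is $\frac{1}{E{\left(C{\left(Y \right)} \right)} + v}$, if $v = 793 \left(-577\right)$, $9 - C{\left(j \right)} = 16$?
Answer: $- \frac{1}{457599} \approx -2.1853 \cdot 10^{-6}$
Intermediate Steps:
$C{\left(j \right)} = -7$ ($C{\left(j \right)} = 9 - 16 = -7$)
$v = -457561$
$\frac{1}{E{\left(C{\left(Y \right)} \right)} + v} = \frac{1}{-38 - 457561} = \frac{1}{-457599} = - \frac{1}{457599}$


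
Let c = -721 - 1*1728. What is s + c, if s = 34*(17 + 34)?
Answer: -715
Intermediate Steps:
c = -2449 (c = -721 - 1728 = -2449)
s = 1734 (s = 34*51 = 1734)
s + c = 1734 - 2449 = -715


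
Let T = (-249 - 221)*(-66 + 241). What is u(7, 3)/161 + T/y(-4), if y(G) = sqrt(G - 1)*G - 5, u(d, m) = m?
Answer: 1891759/483 - 9400*I*sqrt(5)/3 ≈ 3916.7 - 7006.3*I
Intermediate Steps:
T = -82250 (T = -470*175 = -82250)
y(G) = -5 + G*sqrt(-1 + G) (y(G) = sqrt(-1 + G)*G - 5 = G*sqrt(-1 + G) - 5 = -5 + G*sqrt(-1 + G))
u(7, 3)/161 + T/y(-4) = 3/161 - 82250/(-5 - 4*sqrt(-1 - 4)) = 3*(1/161) - 82250/(-5 - 4*I*sqrt(5)) = 3/161 - 82250/(-5 - 4*I*sqrt(5))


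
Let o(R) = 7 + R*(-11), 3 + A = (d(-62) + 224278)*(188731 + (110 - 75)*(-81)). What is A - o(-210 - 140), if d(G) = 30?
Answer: 41697956108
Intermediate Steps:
A = 41697959965 (A = -3 + (30 + 224278)*(188731 + (110 - 75)*(-81)) = -3 + 224308*(188731 + 35*(-81)) = -3 + 224308*(188731 - 2835) = -3 + 224308*185896 = -3 + 41697959968 = 41697959965)
o(R) = 7 - 11*R
A - o(-210 - 140) = 41697959965 - (7 - 11*(-210 - 140)) = 41697959965 - (7 - 11*(-350)) = 41697959965 - (7 + 3850) = 41697959965 - 1*3857 = 41697959965 - 3857 = 41697956108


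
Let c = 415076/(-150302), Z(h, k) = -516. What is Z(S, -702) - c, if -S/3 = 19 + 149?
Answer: -38570378/75151 ≈ -513.24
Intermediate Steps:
S = -504 (S = -3*(19 + 149) = -3*168 = -504)
c = -207538/75151 (c = 415076*(-1/150302) = -207538/75151 ≈ -2.7616)
Z(S, -702) - c = -516 - 1*(-207538/75151) = -516 + 207538/75151 = -38570378/75151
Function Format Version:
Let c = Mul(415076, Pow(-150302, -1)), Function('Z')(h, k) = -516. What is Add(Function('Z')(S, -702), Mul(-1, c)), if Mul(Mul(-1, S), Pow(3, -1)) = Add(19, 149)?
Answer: Rational(-38570378, 75151) ≈ -513.24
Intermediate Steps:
S = -504 (S = Mul(-3, Add(19, 149)) = Mul(-3, 168) = -504)
c = Rational(-207538, 75151) (c = Mul(415076, Rational(-1, 150302)) = Rational(-207538, 75151) ≈ -2.7616)
Add(Function('Z')(S, -702), Mul(-1, c)) = Add(-516, Mul(-1, Rational(-207538, 75151))) = Add(-516, Rational(207538, 75151)) = Rational(-38570378, 75151)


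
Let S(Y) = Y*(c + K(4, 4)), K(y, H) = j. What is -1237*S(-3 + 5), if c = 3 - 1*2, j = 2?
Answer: -7422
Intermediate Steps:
K(y, H) = 2
c = 1 (c = 3 - 2 = 1)
S(Y) = 3*Y (S(Y) = Y*(1 + 2) = Y*3 = 3*Y)
-1237*S(-3 + 5) = -3711*(-3 + 5) = -3711*2 = -1237*6 = -7422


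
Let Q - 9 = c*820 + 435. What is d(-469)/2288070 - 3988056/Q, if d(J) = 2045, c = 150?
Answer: -16897590461/523052802 ≈ -32.306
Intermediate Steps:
Q = 123444 (Q = 9 + (150*820 + 435) = 9 + (123000 + 435) = 9 + 123435 = 123444)
d(-469)/2288070 - 3988056/Q = 2045/2288070 - 3988056/123444 = 2045*(1/2288070) - 3988056*1/123444 = 409/457614 - 332338/10287 = -16897590461/523052802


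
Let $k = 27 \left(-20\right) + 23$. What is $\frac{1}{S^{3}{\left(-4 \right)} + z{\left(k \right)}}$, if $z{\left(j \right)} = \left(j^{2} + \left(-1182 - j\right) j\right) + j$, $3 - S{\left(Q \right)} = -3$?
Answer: $\frac{1}{610793} \approx 1.6372 \cdot 10^{-6}$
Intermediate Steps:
$S{\left(Q \right)} = 6$ ($S{\left(Q \right)} = 3 - -3 = 3 + 3 = 6$)
$k = -517$ ($k = -540 + 23 = -517$)
$z{\left(j \right)} = j + j^{2} + j \left(-1182 - j\right)$ ($z{\left(j \right)} = \left(j^{2} + j \left(-1182 - j\right)\right) + j = j + j^{2} + j \left(-1182 - j\right)$)
$\frac{1}{S^{3}{\left(-4 \right)} + z{\left(k \right)}} = \frac{1}{6^{3} - -610577} = \frac{1}{216 + 610577} = \frac{1}{610793}$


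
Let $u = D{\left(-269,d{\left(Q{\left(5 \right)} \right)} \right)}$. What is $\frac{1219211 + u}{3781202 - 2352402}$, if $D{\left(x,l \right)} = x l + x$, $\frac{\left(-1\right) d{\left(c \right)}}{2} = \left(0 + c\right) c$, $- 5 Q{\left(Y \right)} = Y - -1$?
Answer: $\frac{15246459}{17860000} \approx 0.85367$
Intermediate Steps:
$Q{\left(Y \right)} = - \frac{1}{5} - \frac{Y}{5}$ ($Q{\left(Y \right)} = - \frac{Y - -1}{5} = - \frac{Y + 1}{5} = - \frac{1 + Y}{5} = - \frac{1}{5} - \frac{Y}{5}$)
$d{\left(c \right)} = - 2 c^{2}$ ($d{\left(c \right)} = - 2 \left(0 + c\right) c = - 2 c c = - 2 c^{2}$)
$D{\left(x,l \right)} = x + l x$ ($D{\left(x,l \right)} = l x + x = x + l x$)
$u = \frac{12643}{25}$ ($u = - 269 \left(1 - 2 \left(- \frac{1}{5} - 1\right)^{2}\right) = - 269 \left(1 - 2 \left(- \frac{6}{5}\right)^{2}\right) = - 269 \left(1 - \frac{72}{25}\right) = \left(-269\right) \left(- \frac{47}{25}\right) = \frac{12643}{25} \approx 505.72$)
$\frac{1219211 + u}{3781202 - 2352402} = \frac{1219211 + \frac{12643}{25}}{3781202 - 2352402} = \frac{30492918}{25 \cdot 1428800} = \frac{30492918}{25} \cdot \frac{1}{1428800} = \frac{15246459}{17860000}$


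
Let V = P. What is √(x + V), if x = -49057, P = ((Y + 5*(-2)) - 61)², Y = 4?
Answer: 6*I*√1238 ≈ 211.11*I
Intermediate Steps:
P = 4489 (P = ((4 + 5*(-2)) - 61)² = ((4 - 10) - 61)² = (-6 - 61)² = (-67)² = 4489)
V = 4489
√(x + V) = √(-49057 + 4489) = √(-44568) = 6*I*√1238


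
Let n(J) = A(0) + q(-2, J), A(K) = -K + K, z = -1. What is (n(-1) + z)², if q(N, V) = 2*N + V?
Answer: 36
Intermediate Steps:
q(N, V) = V + 2*N
A(K) = 0
n(J) = -4 + J (n(J) = 0 + (J + 2*(-2)) = 0 + (J - 4) = 0 + (-4 + J) = -4 + J)
(n(-1) + z)² = ((-4 - 1) - 1)² = (-5 - 1)² = (-6)² = 36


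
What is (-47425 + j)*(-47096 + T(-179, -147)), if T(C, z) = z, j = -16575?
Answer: 3023552000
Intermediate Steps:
(-47425 + j)*(-47096 + T(-179, -147)) = (-47425 - 16575)*(-47096 - 147) = -64000*(-47243) = 3023552000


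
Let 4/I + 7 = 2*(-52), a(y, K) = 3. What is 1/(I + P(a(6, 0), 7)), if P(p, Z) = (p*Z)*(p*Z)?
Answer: 111/48947 ≈ 0.0022678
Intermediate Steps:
P(p, Z) = Z²*p² (P(p, Z) = (Z*p)*(Z*p) = Z²*p²)
I = -4/111 (I = 4/(-7 + 2*(-52)) = 4/(-7 - 104) = 4/(-111) = 4*(-1/111) = -4/111 ≈ -0.036036)
1/(I + P(a(6, 0), 7)) = 1/(-4/111 + 7²*3²) = 1/(-4/111 + 49*9) = 1/(-4/111 + 441) = 1/(48947/111) = 111/48947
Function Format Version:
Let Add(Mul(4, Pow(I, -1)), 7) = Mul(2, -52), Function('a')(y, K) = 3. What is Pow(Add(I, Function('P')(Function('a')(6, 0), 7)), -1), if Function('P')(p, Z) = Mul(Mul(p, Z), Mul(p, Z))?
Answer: Rational(111, 48947) ≈ 0.0022678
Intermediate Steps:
Function('P')(p, Z) = Mul(Pow(Z, 2), Pow(p, 2)) (Function('P')(p, Z) = Mul(Mul(Z, p), Mul(Z, p)) = Mul(Pow(Z, 2), Pow(p, 2)))
I = Rational(-4, 111) (I = Mul(4, Pow(Add(-7, Mul(2, -52)), -1)) = Mul(4, Pow(Add(-7, -104), -1)) = Mul(4, Pow(-111, -1)) = Mul(4, Rational(-1, 111)) = Rational(-4, 111) ≈ -0.036036)
Pow(Add(I, Function('P')(Function('a')(6, 0), 7)), -1) = Pow(Add(Rational(-4, 111), Mul(Pow(7, 2), Pow(3, 2))), -1) = Pow(Add(Rational(-4, 111), Mul(49, 9)), -1) = Pow(Add(Rational(-4, 111), 441), -1) = Pow(Rational(48947, 111), -1) = Rational(111, 48947)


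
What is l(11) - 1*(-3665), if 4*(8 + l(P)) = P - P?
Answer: 3657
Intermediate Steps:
l(P) = -8 (l(P) = -8 + (P - P)/4 = -8 + (1/4)*0 = -8 + 0 = -8)
l(11) - 1*(-3665) = -8 - 1*(-3665) = -8 + 3665 = 3657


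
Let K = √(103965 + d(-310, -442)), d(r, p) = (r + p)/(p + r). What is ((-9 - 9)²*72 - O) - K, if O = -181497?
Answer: 204825 - √103966 ≈ 2.0450e+5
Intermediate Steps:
d(r, p) = 1 (d(r, p) = (p + r)/(p + r) = 1)
K = √103966 (K = √(103965 + 1) = √103966 ≈ 322.44)
((-9 - 9)²*72 - O) - K = ((-9 - 9)²*72 - 1*(-181497)) - √103966 = ((-18)²*72 + 181497) - √103966 = (324*72 + 181497) - √103966 = (23328 + 181497) - √103966 = 204825 - √103966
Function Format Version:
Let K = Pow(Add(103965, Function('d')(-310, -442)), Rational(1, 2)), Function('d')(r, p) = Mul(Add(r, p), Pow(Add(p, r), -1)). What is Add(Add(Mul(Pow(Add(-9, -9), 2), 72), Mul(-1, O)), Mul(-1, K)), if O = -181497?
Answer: Add(204825, Mul(-1, Pow(103966, Rational(1, 2)))) ≈ 2.0450e+5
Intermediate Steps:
Function('d')(r, p) = 1 (Function('d')(r, p) = Mul(Add(p, r), Pow(Add(p, r), -1)) = 1)
K = Pow(103966, Rational(1, 2)) (K = Pow(Add(103965, 1), Rational(1, 2)) = Pow(103966, Rational(1, 2)) ≈ 322.44)
Add(Add(Mul(Pow(Add(-9, -9), 2), 72), Mul(-1, O)), Mul(-1, K)) = Add(Add(Mul(Pow(Add(-9, -9), 2), 72), Mul(-1, -181497)), Mul(-1, Pow(103966, Rational(1, 2)))) = Add(Add(Mul(Pow(-18, 2), 72), 181497), Mul(-1, Pow(103966, Rational(1, 2)))) = Add(Add(Mul(324, 72), 181497), Mul(-1, Pow(103966, Rational(1, 2)))) = Add(Add(23328, 181497), Mul(-1, Pow(103966, Rational(1, 2)))) = Add(204825, Mul(-1, Pow(103966, Rational(1, 2))))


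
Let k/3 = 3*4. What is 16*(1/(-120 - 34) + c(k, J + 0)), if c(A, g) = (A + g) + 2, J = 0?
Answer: 46808/77 ≈ 607.90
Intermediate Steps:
k = 36 (k = 3*(3*4) = 3*12 = 36)
c(A, g) = 2 + A + g
16*(1/(-120 - 34) + c(k, J + 0)) = 16*(1/(-120 - 34) + (2 + 36 + (0 + 0))) = 16*(1/(-154) + (2 + 36 + 0)) = 16*(-1/154 + 38) = 16*(5851/154) = 46808/77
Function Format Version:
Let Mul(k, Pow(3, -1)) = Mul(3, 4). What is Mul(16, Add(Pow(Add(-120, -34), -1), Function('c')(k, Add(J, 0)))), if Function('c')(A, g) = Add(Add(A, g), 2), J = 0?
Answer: Rational(46808, 77) ≈ 607.90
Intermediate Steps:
k = 36 (k = Mul(3, Mul(3, 4)) = Mul(3, 12) = 36)
Function('c')(A, g) = Add(2, A, g)
Mul(16, Add(Pow(Add(-120, -34), -1), Function('c')(k, Add(J, 0)))) = Mul(16, Add(Pow(Add(-120, -34), -1), Add(2, 36, Add(0, 0)))) = Mul(16, Add(Pow(-154, -1), Add(2, 36, 0))) = Mul(16, Add(Rational(-1, 154), 38)) = Mul(16, Rational(5851, 154)) = Rational(46808, 77)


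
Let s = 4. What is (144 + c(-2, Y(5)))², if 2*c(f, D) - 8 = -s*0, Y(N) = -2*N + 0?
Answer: 21904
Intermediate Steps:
Y(N) = -2*N
c(f, D) = 4 (c(f, D) = 4 + (-1*4*0)/2 = 4 + (-4*0)/2 = 4 + (½)*0 = 4 + 0 = 4)
(144 + c(-2, Y(5)))² = (144 + 4)² = 148² = 21904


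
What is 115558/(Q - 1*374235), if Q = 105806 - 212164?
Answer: -115558/480593 ≈ -0.24045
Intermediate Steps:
Q = -106358
115558/(Q - 1*374235) = 115558/(-106358 - 1*374235) = 115558/(-106358 - 374235) = 115558/(-480593) = 115558*(-1/480593) = -115558/480593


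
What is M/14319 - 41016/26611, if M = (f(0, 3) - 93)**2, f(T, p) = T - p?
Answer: -38006792/42338101 ≈ -0.89770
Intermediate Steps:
M = 9216 (M = ((0 - 1*3) - 93)**2 = ((0 - 3) - 93)**2 = (-3 - 93)**2 = (-96)**2 = 9216)
M/14319 - 41016/26611 = 9216/14319 - 41016/26611 = 9216*(1/14319) - 41016*1/26611 = 1024/1591 - 41016/26611 = -38006792/42338101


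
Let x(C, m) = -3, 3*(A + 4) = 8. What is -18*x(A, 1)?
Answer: 54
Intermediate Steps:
A = -4/3 (A = -4 + (1/3)*8 = -4 + 8/3 = -4/3 ≈ -1.3333)
-18*x(A, 1) = -18*(-3) = 54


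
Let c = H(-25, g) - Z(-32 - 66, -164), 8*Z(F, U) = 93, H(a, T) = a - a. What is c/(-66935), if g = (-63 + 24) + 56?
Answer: 93/535480 ≈ 0.00017368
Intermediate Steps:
g = 17 (g = -39 + 56 = 17)
H(a, T) = 0
Z(F, U) = 93/8 (Z(F, U) = (⅛)*93 = 93/8)
c = -93/8 (c = 0 - 1*93/8 = 0 - 93/8 = -93/8 ≈ -11.625)
c/(-66935) = -93/8/(-66935) = -93/8*(-1/66935) = 93/535480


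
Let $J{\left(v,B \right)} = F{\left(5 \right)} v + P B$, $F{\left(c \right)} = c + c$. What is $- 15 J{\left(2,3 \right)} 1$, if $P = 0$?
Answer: $-300$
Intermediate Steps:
$F{\left(c \right)} = 2 c$
$J{\left(v,B \right)} = 10 v$ ($J{\left(v,B \right)} = 2 \cdot 5 v + 0 B = 10 v + 0 = 10 v$)
$- 15 J{\left(2,3 \right)} 1 = - 15 \cdot 10 \cdot 2 \cdot 1 = \left(-15\right) 20 \cdot 1 = \left(-300\right) 1 = -300$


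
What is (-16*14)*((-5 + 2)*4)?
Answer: 2688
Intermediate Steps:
(-16*14)*((-5 + 2)*4) = -(-672)*4 = -224*(-12) = 2688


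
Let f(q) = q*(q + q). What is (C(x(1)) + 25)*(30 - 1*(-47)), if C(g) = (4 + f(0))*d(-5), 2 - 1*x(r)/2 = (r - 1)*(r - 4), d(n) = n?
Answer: 385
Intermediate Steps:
f(q) = 2*q² (f(q) = q*(2*q) = 2*q²)
x(r) = 4 - 2*(-1 + r)*(-4 + r) (x(r) = 4 - 2*(r - 1)*(r - 4) = 4 - 2*(-1 + r)*(-4 + r))
C(g) = -20 (C(g) = (4 + 2*0²)*(-5) = (4 + 2*0)*(-5) = (4 + 0)*(-5) = 4*(-5) = -20)
(C(x(1)) + 25)*(30 - 1*(-47)) = (-20 + 25)*(30 - 1*(-47)) = 5*(30 + 47) = 5*77 = 385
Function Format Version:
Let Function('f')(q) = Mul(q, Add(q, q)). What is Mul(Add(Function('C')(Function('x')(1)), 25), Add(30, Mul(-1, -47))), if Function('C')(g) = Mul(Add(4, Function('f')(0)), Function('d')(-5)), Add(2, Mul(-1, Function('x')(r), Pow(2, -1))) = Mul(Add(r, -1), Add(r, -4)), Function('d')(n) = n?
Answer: 385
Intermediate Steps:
Function('f')(q) = Mul(2, Pow(q, 2)) (Function('f')(q) = Mul(q, Mul(2, q)) = Mul(2, Pow(q, 2)))
Function('x')(r) = Add(4, Mul(-2, Add(-1, r), Add(-4, r))) (Function('x')(r) = Add(4, Mul(-2, Mul(Add(r, -1), Add(r, -4)))) = Add(4, Mul(-2, Mul(Add(-1, r), Add(-4, r)))) = Add(4, Mul(-2, Add(-1, r), Add(-4, r))))
Function('C')(g) = -20 (Function('C')(g) = Mul(Add(4, Mul(2, Pow(0, 2))), -5) = Mul(Add(4, Mul(2, 0)), -5) = Mul(Add(4, 0), -5) = Mul(4, -5) = -20)
Mul(Add(Function('C')(Function('x')(1)), 25), Add(30, Mul(-1, -47))) = Mul(Add(-20, 25), Add(30, Mul(-1, -47))) = Mul(5, Add(30, 47)) = Mul(5, 77) = 385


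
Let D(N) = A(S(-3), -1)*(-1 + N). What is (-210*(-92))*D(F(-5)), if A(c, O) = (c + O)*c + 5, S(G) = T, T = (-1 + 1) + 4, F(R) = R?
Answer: -1970640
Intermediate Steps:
T = 4 (T = 0 + 4 = 4)
S(G) = 4
A(c, O) = 5 + c*(O + c) (A(c, O) = (O + c)*c + 5 = c*(O + c) + 5 = 5 + c*(O + c))
D(N) = -17 + 17*N (D(N) = (5 + 4² - 1*4)*(-1 + N) = (5 + 16 - 4)*(-1 + N) = 17*(-1 + N) = -17 + 17*N)
(-210*(-92))*D(F(-5)) = (-210*(-92))*(-17 + 17*(-5)) = 19320*(-17 - 85) = 19320*(-102) = -1970640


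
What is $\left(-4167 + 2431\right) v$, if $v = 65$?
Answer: $-112840$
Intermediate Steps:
$\left(-4167 + 2431\right) v = \left(-4167 + 2431\right) 65 = \left(-1736\right) 65 = -112840$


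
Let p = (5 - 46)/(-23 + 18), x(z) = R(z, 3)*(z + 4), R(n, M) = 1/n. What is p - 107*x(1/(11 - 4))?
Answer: -15474/5 ≈ -3094.8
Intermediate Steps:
x(z) = (4 + z)/z (x(z) = (z + 4)/z = (4 + z)/z)
p = 41/5 (p = -41/(-5) = -41*(-⅕) = 41/5 ≈ 8.2000)
p - 107*x(1/(11 - 4)) = 41/5 - 107*(4 + 1/(11 - 4))/(1/(11 - 4)) = 41/5 - 107*(4 + 1/7)/(1/7) = 41/5 - 107*(4 + ⅐)/⅐ = 41/5 - 749*29/7 = 41/5 - 107*29 = 41/5 - 3103 = -15474/5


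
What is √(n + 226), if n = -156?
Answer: √70 ≈ 8.3666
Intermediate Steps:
√(n + 226) = √(-156 + 226) = √70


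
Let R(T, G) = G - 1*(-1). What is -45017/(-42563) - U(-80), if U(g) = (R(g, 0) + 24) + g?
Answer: 2385982/42563 ≈ 56.058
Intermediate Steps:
R(T, G) = 1 + G (R(T, G) = G + 1 = 1 + G)
U(g) = 25 + g (U(g) = ((1 + 0) + 24) + g = (1 + 24) + g = 25 + g)
-45017/(-42563) - U(-80) = -45017/(-42563) - (25 - 80) = -45017*(-1/42563) - 1*(-55) = 45017/42563 + 55 = 2385982/42563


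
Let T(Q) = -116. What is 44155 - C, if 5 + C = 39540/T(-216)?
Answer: 1290525/29 ≈ 44501.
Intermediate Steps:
C = -10030/29 (C = -5 + 39540/(-116) = -5 + 39540*(-1/116) = -5 - 9885/29 = -10030/29 ≈ -345.86)
44155 - C = 44155 - 1*(-10030/29) = 44155 + 10030/29 = 1290525/29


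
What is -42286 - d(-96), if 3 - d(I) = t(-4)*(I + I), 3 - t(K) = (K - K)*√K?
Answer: -42865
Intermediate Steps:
t(K) = 3 (t(K) = 3 - (K - K)*√K = 3 - 0*√K = 3 - 1*0 = 3 + 0 = 3)
d(I) = 3 - 6*I (d(I) = 3 - 3*(I + I) = 3 - 3*2*I = 3 - 6*I)
-42286 - d(-96) = -42286 - (3 - 6*(-96)) = -42286 - (3 + 576) = -42286 - 1*579 = -42286 - 579 = -42865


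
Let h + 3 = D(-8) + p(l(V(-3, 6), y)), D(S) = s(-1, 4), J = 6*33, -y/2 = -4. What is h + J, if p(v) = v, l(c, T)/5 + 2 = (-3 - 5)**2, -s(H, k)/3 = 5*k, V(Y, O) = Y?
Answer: 445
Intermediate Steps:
y = 8 (y = -2*(-4) = 8)
J = 198
s(H, k) = -15*k
D(S) = -60 (D(S) = -15*4 = -60)
l(c, T) = 310 (l(c, T) = -10 + 5*(-3 - 5)**2 = -10 + 5*(-8)**2 = -10 + 5*64 = -10 + 320 = 310)
h = 247 (h = -3 + (-60 + 310) = -3 + 250 = 247)
h + J = 247 + 198 = 445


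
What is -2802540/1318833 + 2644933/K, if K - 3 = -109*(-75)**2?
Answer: -578502650341/89845058514 ≈ -6.4389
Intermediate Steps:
K = -613122 (K = 3 - 109*(-75)**2 = 3 - 109*5625 = 3 - 613125 = -613122)
-2802540/1318833 + 2644933/K = -2802540/1318833 + 2644933/(-613122) = -2802540*1/1318833 + 2644933*(-1/613122) = -934180/439611 - 2644933/613122 = -578502650341/89845058514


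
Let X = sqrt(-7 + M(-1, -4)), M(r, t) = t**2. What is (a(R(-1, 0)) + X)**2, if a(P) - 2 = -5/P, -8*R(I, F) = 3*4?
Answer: 625/9 ≈ 69.444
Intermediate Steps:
R(I, F) = -3/2 (R(I, F) = -3*4/8 = -1/8*12 = -3/2)
a(P) = 2 - 5/P
X = 3 (X = sqrt(-7 + (-4)**2) = sqrt(-7 + 16) = sqrt(9) = 3)
(a(R(-1, 0)) + X)**2 = ((2 - 5/(-3/2)) + 3)**2 = ((2 - 5*(-2/3)) + 3)**2 = ((2 + 10/3) + 3)**2 = (16/3 + 3)**2 = (25/3)**2 = 625/9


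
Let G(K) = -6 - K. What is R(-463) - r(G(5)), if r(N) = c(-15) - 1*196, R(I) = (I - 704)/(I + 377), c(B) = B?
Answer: 19313/86 ≈ 224.57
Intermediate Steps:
R(I) = (-704 + I)/(377 + I)
r(N) = -211 (r(N) = -15 - 1*196 = -15 - 196 = -211)
R(-463) - r(G(5)) = (-704 - 463)/(377 - 463) - 1*(-211) = -1167/(-86) + 211 = -1/86*(-1167) + 211 = 1167/86 + 211 = 19313/86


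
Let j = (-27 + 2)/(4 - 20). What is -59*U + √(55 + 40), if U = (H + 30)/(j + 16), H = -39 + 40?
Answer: -29264/281 + √95 ≈ -94.396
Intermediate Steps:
H = 1
j = 25/16 (j = -25/(-16) = -25*(-1/16) = 25/16 ≈ 1.5625)
U = 496/281 (U = (1 + 30)/(25/16 + 16) = 31/(281/16) = 31*(16/281) = 496/281 ≈ 1.7651)
-59*U + √(55 + 40) = -59*496/281 + √(55 + 40) = -29264/281 + √95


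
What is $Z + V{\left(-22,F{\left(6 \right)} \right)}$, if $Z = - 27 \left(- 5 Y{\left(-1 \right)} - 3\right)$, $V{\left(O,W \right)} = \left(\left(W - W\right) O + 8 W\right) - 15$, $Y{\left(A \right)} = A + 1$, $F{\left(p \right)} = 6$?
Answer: $114$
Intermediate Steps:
$Y{\left(A \right)} = 1 + A$
$V{\left(O,W \right)} = -15 + 8 W$ ($V{\left(O,W \right)} = \left(0 O + 8 W\right) - 15 = \left(0 + 8 W\right) - 15 = 8 W - 15 = -15 + 8 W$)
$Z = 81$ ($Z = - 27 \left(- 5 \left(1 - 1\right) - 3\right) = - 27 \left(\left(-5\right) 0 - 3\right) = - 27 \left(0 - 3\right) = \left(-27\right) \left(-3\right) = 81$)
$Z + V{\left(-22,F{\left(6 \right)} \right)} = 81 + \left(-15 + 8 \cdot 6\right) = 81 + \left(-15 + 48\right) = 81 + 33 = 114$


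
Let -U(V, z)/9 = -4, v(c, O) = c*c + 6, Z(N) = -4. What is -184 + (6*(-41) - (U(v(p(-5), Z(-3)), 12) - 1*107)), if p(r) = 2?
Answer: -359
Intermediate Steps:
v(c, O) = 6 + c² (v(c, O) = c² + 6 = 6 + c²)
U(V, z) = 36 (U(V, z) = -9*(-4) = 36)
-184 + (6*(-41) - (U(v(p(-5), Z(-3)), 12) - 1*107)) = -184 + (6*(-41) - (36 - 1*107)) = -184 + (-246 - (36 - 107)) = -184 + (-246 - 1*(-71)) = -184 + (-246 + 71) = -184 - 175 = -359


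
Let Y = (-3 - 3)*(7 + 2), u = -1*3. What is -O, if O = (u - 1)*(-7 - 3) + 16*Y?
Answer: 824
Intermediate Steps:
u = -3
Y = -54 (Y = -6*9 = -54)
O = -824 (O = (-3 - 1)*(-7 - 3) + 16*(-54) = -4*(-10) - 864 = 40 - 864 = -824)
-O = -1*(-824) = 824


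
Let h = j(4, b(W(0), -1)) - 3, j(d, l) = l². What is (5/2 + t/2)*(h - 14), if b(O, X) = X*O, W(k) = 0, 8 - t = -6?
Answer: -323/2 ≈ -161.50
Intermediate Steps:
t = 14 (t = 8 - 1*(-6) = 8 + 6 = 14)
b(O, X) = O*X
h = -3 (h = (0*(-1))² - 3 = 0² - 3 = 0 - 3 = -3)
(5/2 + t/2)*(h - 14) = (5/2 + 14/2)*(-3 - 14) = (5*(½) + 14*(½))*(-17) = (5/2 + 7)*(-17) = (19/2)*(-17) = -323/2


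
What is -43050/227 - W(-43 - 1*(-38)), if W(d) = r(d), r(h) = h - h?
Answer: -43050/227 ≈ -189.65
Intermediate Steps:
r(h) = 0
W(d) = 0
-43050/227 - W(-43 - 1*(-38)) = -43050/227 - 1*0 = -43050/227 + 0 = -43050/227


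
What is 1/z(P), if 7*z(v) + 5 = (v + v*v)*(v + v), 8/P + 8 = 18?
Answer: -875/337 ≈ -2.5964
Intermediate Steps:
P = ⅘ (P = 8/(-8 + 18) = 8/10 = 8*(⅒) = ⅘ ≈ 0.80000)
z(v) = -5/7 + 2*v*(v + v²)/7 (z(v) = -5/7 + ((v + v*v)*(v + v))/7 = -5/7 + ((v + v²)*(2*v))/7 = -5/7 + (2*v*(v + v²))/7 = -5/7 + 2*v*(v + v²)/7)
1/z(P) = 1/(-5/7 + 2*(⅘)²/7 + 2*(⅘)³/7) = 1/(-5/7 + (2/7)*(16/25) + (2/7)*(64/125)) = 1/(-5/7 + 32/175 + 128/875) = 1/(-337/875) = -875/337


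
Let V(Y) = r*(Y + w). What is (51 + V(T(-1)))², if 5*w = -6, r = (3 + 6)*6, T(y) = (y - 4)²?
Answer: 44635761/25 ≈ 1.7854e+6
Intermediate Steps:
T(y) = (-4 + y)²
r = 54 (r = 9*6 = 54)
w = -6/5 (w = (⅕)*(-6) = -6/5 ≈ -1.2000)
V(Y) = -324/5 + 54*Y (V(Y) = 54*(Y - 6/5) = 54*(-6/5 + Y) = -324/5 + 54*Y)
(51 + V(T(-1)))² = (51 + (-324/5 + 54*(-4 - 1)²))² = (51 + (-324/5 + 54*(-5)²))² = (51 + (-324/5 + 54*25))² = (51 + (-324/5 + 1350))² = (51 + 6426/5)² = (6681/5)² = 44635761/25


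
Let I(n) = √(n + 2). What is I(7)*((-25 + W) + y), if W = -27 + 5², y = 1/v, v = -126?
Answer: -3403/42 ≈ -81.024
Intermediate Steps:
I(n) = √(2 + n)
y = -1/126 (y = 1/(-126) = -1/126 ≈ -0.0079365)
W = -2 (W = -27 + 25 = -2)
I(7)*((-25 + W) + y) = √(2 + 7)*((-25 - 2) - 1/126) = √9*(-27 - 1/126) = 3*(-3403/126) = -3403/42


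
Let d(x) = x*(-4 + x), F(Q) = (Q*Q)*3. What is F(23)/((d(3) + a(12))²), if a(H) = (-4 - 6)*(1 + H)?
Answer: 1587/17689 ≈ 0.089717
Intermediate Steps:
F(Q) = 3*Q² (F(Q) = Q²*3 = 3*Q²)
a(H) = -10 - 10*H (a(H) = -10*(1 + H) = -10 - 10*H)
F(23)/((d(3) + a(12))²) = (3*23²)/((3*(-4 + 3) + (-10 - 10*12))²) = (3*529)/((3*(-1) + (-10 - 120))²) = 1587/((-3 - 130)²) = 1587/((-133)²) = 1587/17689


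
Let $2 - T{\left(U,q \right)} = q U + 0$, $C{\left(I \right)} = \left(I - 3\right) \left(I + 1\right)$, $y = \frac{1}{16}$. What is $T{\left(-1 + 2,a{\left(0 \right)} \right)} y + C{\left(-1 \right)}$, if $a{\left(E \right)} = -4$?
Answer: $\frac{3}{8} \approx 0.375$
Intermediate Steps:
$y = \frac{1}{16} \approx 0.0625$
$C{\left(I \right)} = \left(1 + I\right) \left(-3 + I\right)$ ($C{\left(I \right)} = \left(-3 + I\right) \left(1 + I\right) = \left(1 + I\right) \left(-3 + I\right)$)
$T{\left(U,q \right)} = 2 - U q$ ($T{\left(U,q \right)} = 2 - \left(q U + 0\right) = 2 - \left(U q + 0\right) = 2 - U q$)
$T{\left(-1 + 2,a{\left(0 \right)} \right)} y + C{\left(-1 \right)} = \left(2 - \left(-1 + 2\right) \left(-4\right)\right) \frac{1}{16} - \left(1 - 1\right) = \left(2 - 1 \left(-4\right)\right) \frac{1}{16} + \left(-3 + 1 + 2\right) = \left(2 + 4\right) \frac{1}{16} + 0 = 6 \cdot \frac{1}{16} + 0 = \frac{3}{8} + 0 = \frac{3}{8}$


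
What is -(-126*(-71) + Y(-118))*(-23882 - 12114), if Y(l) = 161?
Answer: 327815572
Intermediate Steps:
-(-126*(-71) + Y(-118))*(-23882 - 12114) = -(-126*(-71) + 161)*(-23882 - 12114) = -(8946 + 161)*(-35996) = -9107*(-35996) = -1*(-327815572) = 327815572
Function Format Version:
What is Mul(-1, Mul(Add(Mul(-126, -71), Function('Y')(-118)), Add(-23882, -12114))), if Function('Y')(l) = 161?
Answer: 327815572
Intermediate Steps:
Mul(-1, Mul(Add(Mul(-126, -71), Function('Y')(-118)), Add(-23882, -12114))) = Mul(-1, Mul(Add(Mul(-126, -71), 161), Add(-23882, -12114))) = Mul(-1, Mul(Add(8946, 161), -35996)) = Mul(-1, Mul(9107, -35996)) = Mul(-1, -327815572) = 327815572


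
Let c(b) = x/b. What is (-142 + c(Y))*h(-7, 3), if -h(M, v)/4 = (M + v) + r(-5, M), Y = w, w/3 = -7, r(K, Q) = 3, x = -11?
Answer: -11884/21 ≈ -565.90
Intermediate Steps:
w = -21 (w = 3*(-7) = -21)
Y = -21
h(M, v) = -12 - 4*M - 4*v (h(M, v) = -4*((M + v) + 3) = -4*(3 + M + v) = -12 - 4*M - 4*v)
c(b) = -11/b
(-142 + c(Y))*h(-7, 3) = (-142 - 11/(-21))*(-12 - 4*(-7) - 4*3) = (-142 - 11*(-1/21))*(-12 + 28 - 12) = (-142 + 11/21)*4 = -2971/21*4 = -11884/21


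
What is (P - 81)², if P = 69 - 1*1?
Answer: 169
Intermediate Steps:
P = 68 (P = 69 - 1 = 68)
(P - 81)² = (68 - 81)² = (-13)² = 169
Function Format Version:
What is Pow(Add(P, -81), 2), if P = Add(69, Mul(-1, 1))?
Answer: 169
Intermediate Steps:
P = 68 (P = Add(69, -1) = 68)
Pow(Add(P, -81), 2) = Pow(Add(68, -81), 2) = Pow(-13, 2) = 169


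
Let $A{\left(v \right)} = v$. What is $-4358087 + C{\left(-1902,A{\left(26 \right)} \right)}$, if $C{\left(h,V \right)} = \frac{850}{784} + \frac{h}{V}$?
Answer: $- \frac{22209178619}{5096} \approx -4.3582 \cdot 10^{6}$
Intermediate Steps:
$C{\left(h,V \right)} = \frac{425}{392} + \frac{h}{V}$ ($C{\left(h,V \right)} = 850 \cdot \frac{1}{784} + \frac{h}{V} = \frac{425}{392} + \frac{h}{V}$)
$-4358087 + C{\left(-1902,A{\left(26 \right)} \right)} = -4358087 + \left(\frac{425}{392} - \frac{1902}{26}\right) = -4358087 + \left(\frac{425}{392} - \frac{951}{13}\right) = -4358087 - \frac{367267}{5096} = - \frac{22209178619}{5096}$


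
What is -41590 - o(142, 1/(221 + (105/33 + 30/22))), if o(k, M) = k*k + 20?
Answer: -61774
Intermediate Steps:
o(k, M) = 20 + k² (o(k, M) = k² + 20 = 20 + k²)
-41590 - o(142, 1/(221 + (105/33 + 30/22))) = -41590 - (20 + 142²) = -41590 - (20 + 20164) = -41590 - 1*20184 = -41590 - 20184 = -61774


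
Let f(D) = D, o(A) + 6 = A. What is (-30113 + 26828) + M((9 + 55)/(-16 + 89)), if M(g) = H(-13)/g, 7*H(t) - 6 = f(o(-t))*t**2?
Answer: -1384883/448 ≈ -3091.3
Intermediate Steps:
o(A) = -6 + A
H(t) = 6/7 + t**2*(-6 - t)/7 (H(t) = 6/7 + ((-6 - t)*t**2)/7 = 6/7 + (t**2*(-6 - t))/7 = 6/7 + t**2*(-6 - t)/7)
M(g) = 1189/(7*g) (M(g) = (6/7 - 1/7*(-13)**2*(6 - 13))/g = (6/7 - 1/7*169*(-7))/g = (6/7 + 169)/g = 1189/(7*g))
(-30113 + 26828) + M((9 + 55)/(-16 + 89)) = (-30113 + 26828) + 1189/(7*(((9 + 55)/(-16 + 89)))) = -3285 + 1189/(7*((64/73))) = -3285 + 1189/(7*((64*(1/73)))) = -3285 + 1189/(7*(64/73)) = -3285 + (1189/7)*(73/64) = -3285 + 86797/448 = -1384883/448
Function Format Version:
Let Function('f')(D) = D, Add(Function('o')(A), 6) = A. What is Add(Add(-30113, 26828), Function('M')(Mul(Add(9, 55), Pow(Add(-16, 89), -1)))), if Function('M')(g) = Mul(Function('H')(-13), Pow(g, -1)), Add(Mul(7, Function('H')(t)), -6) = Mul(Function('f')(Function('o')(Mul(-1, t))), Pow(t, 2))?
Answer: Rational(-1384883, 448) ≈ -3091.3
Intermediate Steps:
Function('o')(A) = Add(-6, A)
Function('H')(t) = Add(Rational(6, 7), Mul(Rational(1, 7), Pow(t, 2), Add(-6, Mul(-1, t)))) (Function('H')(t) = Add(Rational(6, 7), Mul(Rational(1, 7), Mul(Add(-6, Mul(-1, t)), Pow(t, 2)))) = Add(Rational(6, 7), Mul(Rational(1, 7), Mul(Pow(t, 2), Add(-6, Mul(-1, t))))) = Add(Rational(6, 7), Mul(Rational(1, 7), Pow(t, 2), Add(-6, Mul(-1, t)))))
Function('M')(g) = Mul(Rational(1189, 7), Pow(g, -1)) (Function('M')(g) = Mul(Add(Rational(6, 7), Mul(Rational(-1, 7), Pow(-13, 2), Add(6, -13))), Pow(g, -1)) = Mul(Add(Rational(6, 7), Mul(Rational(-1, 7), 169, -7)), Pow(g, -1)) = Mul(Add(Rational(6, 7), 169), Pow(g, -1)) = Mul(Rational(1189, 7), Pow(g, -1)))
Add(Add(-30113, 26828), Function('M')(Mul(Add(9, 55), Pow(Add(-16, 89), -1)))) = Add(Add(-30113, 26828), Mul(Rational(1189, 7), Pow(Mul(Add(9, 55), Pow(Add(-16, 89), -1)), -1))) = Add(-3285, Mul(Rational(1189, 7), Pow(Mul(64, Pow(73, -1)), -1))) = Add(-3285, Mul(Rational(1189, 7), Pow(Mul(64, Rational(1, 73)), -1))) = Add(-3285, Mul(Rational(1189, 7), Pow(Rational(64, 73), -1))) = Add(-3285, Mul(Rational(1189, 7), Rational(73, 64))) = Add(-3285, Rational(86797, 448)) = Rational(-1384883, 448)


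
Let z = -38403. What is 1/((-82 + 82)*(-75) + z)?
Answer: -1/38403 ≈ -2.6040e-5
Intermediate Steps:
1/((-82 + 82)*(-75) + z) = 1/((-82 + 82)*(-75) - 38403) = 1/(0*(-75) - 38403) = 1/(0 - 38403) = 1/(-38403) = -1/38403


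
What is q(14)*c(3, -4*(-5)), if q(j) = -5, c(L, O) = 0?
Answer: 0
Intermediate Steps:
q(14)*c(3, -4*(-5)) = -5*0 = 0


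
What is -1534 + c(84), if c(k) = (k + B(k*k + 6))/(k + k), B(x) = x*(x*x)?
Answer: 29349558725/14 ≈ 2.0964e+9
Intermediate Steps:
B(x) = x³ (B(x) = x*x² = x³)
c(k) = (k + (6 + k²)³)/(2*k) (c(k) = (k + (k*k + 6)³)/(k + k) = (k + (k² + 6)³)/((2*k)) = (k + (6 + k²)³)*(1/(2*k)) = (k + (6 + k²)³)/(2*k))
-1534 + c(84) = -1534 + (½)*(84 + (6 + 84²)³)/84 = -1534 + (½)*(1/84)*(84 + (6 + 7056)³) = -1534 + (½)*(1/84)*(84 + 7062³) = -1534 + (½)*(1/84)*(84 + 352194962328) = -1534 + (½)*(1/84)*352194962412 = -1534 + 29349580201/14 = 29349558725/14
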